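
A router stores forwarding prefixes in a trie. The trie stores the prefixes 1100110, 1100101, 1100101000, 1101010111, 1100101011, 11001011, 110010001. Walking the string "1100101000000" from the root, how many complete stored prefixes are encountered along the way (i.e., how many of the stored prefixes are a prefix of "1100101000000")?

2

Walk "1100101000000" from the root; an end-of-word marker is hit whenever a stored word is a prefix of "1100101000000".
Prefixes of the query that are stored words: "1100101", "1100101000"
Count: 2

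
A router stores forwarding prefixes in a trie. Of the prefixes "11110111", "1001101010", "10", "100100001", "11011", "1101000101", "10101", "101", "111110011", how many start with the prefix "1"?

Filter for entries beginning with "1":
Matches: "10", "100100001", "1001101010", "101", "10101", "1101000101", "11011", "11110111", "111110011"
Count: 9

9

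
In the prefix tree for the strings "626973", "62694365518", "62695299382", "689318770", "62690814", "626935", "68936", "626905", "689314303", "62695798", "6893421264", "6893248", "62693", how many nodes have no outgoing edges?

12

A leaf is a node with no children — equivalently, the end of a word that is not a proper prefix of any other stored word.
Those words: "626905", "62690814", "626935", "62694365518", "62695299382", "62695798", "626973", "689314303", "689318770", "6893248", "6893421264", "68936"
Leaf count: 12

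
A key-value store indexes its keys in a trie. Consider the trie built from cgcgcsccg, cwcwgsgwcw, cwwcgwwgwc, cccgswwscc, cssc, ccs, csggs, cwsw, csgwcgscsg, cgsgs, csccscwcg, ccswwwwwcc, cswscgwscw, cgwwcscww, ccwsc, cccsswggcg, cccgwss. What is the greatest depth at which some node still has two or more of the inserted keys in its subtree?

4

The deepest shared node is where two words last agree before diverging.
e.g. "cccgswwscc" and "cccgwss" share the prefix "cccg" of length 4; no pair shares a longer one.
Longest shared-prefix length: 4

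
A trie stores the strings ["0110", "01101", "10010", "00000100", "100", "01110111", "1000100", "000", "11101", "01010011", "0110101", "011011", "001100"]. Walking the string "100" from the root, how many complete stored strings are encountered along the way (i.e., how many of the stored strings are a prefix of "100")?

1

Walk "100" from the root; an end-of-word marker is hit whenever a stored word is a prefix of "100".
Prefixes of the query that are stored words: "100"
Count: 1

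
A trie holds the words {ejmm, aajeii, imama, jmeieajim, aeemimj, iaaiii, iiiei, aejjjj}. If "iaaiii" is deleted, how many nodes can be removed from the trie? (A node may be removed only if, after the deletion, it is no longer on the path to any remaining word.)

A node on "iaaiii"'s path can go only if nothing else ends at it or branches off below it.
The suffix "aaiii" (5 nodes) is used only by "iaaiii"; the node for "i" still has the child "m", so pruning stops there.
Nodes removed: 5

5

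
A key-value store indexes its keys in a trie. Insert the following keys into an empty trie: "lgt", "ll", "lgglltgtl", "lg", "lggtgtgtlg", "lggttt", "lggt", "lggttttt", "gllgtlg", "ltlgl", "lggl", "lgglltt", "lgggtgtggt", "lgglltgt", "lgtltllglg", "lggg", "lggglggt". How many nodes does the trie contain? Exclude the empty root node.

For each word, the new-node count is its length minus the longest prefix already in the trie:
  "lgt" → 3 new (l, g, t)
  "ll" → prefix "l" already present; 1 new (l)
  "lgglltgtl" → prefix "lg" already present; 7 new (g, l, l, t, g, t, l)
  "lg" → prefix "lg" already present; 0 new (none)
  "lggtgtgtlg" → prefix "lgg" already present; 7 new (t, g, t, g, t, l, g)
  "lggttt" → prefix "lggt" already present; 2 new (t, t)
  "lggt" → prefix "lggt" already present; 0 new (none)
  "lggttttt" → prefix "lggttt" already present; 2 new (t, t)
  "gllgtlg" → 7 new (g, l, l, g, t, l, g)
  "ltlgl" → prefix "l" already present; 4 new (t, l, g, l)
  "lggl" → prefix "lggl" already present; 0 new (none)
  "lgglltt" → prefix "lggllt" already present; 1 new (t)
  "lgggtgtggt" → prefix "lgg" already present; 7 new (g, t, g, t, g, g, t)
  "lgglltgt" → prefix "lgglltgt" already present; 0 new (none)
  "lgtltllglg" → prefix "lgt" already present; 7 new (l, t, l, l, g, l, g)
  "lggg" → prefix "lggg" already present; 0 new (none)
  "lggglggt" → prefix "lggg" already present; 4 new (l, g, g, t)
Total nodes = 3 + 1 + 7 + 0 + 7 + 2 + 0 + 2 + 7 + 4 + 0 + 1 + 7 + 0 + 7 + 0 + 4 = 52

52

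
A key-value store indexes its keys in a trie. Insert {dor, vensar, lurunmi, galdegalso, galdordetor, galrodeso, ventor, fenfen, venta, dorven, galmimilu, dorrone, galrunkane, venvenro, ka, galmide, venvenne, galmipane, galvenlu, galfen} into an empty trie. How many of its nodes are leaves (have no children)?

19

Leaves are exactly the stored words that no other stored word extends.
Those words: "dorrone", "dorven", "fenfen", "galdegalso", "galdordetor", "galfen", "galmide", "galmimilu", "galmipane", "galrodeso", "galrunkane", "galvenlu", "ka", "lurunmi", "vensar", "venta", "ventor", "venvenne", "venvenro"
Leaf count: 19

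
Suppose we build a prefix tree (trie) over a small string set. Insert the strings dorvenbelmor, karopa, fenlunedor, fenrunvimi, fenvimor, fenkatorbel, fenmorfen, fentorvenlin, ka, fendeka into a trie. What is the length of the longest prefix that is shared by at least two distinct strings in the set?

Equivalently: take the maximum, over all pairs, of their longest common prefix length.
e.g. "fendeka" and "fenkatorbel" share the prefix "fen" of length 3; no pair shares a longer one.
Longest shared-prefix length: 3

3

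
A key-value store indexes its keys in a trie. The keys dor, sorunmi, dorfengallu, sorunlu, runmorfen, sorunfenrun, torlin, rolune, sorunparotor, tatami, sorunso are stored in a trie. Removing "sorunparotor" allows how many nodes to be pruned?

7

A node on "sorunparotor"'s path can go only if nothing else ends at it or branches off below it.
The suffix "parotor" (7 nodes) is used only by "sorunparotor"; the node for "sorun" still has the child "m", so pruning stops there.
Nodes removed: 7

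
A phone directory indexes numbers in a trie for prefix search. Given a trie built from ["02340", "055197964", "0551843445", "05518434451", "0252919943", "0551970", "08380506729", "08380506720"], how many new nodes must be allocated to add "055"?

"055" is already a full path in the trie; only an end-marker is added.
No new nodes are needed: 0.

0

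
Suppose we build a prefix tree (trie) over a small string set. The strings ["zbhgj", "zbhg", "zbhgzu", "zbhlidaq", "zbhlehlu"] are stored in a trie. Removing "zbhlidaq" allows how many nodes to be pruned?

4

A node on "zbhlidaq"'s path can go only if nothing else ends at it or branches off below it.
The suffix "idaq" (4 nodes) is used only by "zbhlidaq"; the node for "zbhl" still has the child "e", so pruning stops there.
Nodes removed: 4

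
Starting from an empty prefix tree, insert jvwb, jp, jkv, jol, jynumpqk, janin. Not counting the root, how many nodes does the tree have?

Insert word by word; a character creates a node only if that edge doesn't already exist:
  "jvwb" → 4 new (j, v, w, b)
  "jp" → prefix "j" already present; 1 new (p)
  "jkv" → prefix "j" already present; 2 new (k, v)
  "jol" → prefix "j" already present; 2 new (o, l)
  "jynumpqk" → prefix "j" already present; 7 new (y, n, u, m, p, q, k)
  "janin" → prefix "j" already present; 4 new (a, n, i, n)
Total nodes = 4 + 1 + 2 + 2 + 7 + 4 = 20

20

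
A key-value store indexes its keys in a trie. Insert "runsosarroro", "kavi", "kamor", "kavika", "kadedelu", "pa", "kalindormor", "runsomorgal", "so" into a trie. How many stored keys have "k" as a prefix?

Filter for entries beginning with "k":
Words under "k": kadedelu, kalindormor, kamor, kavi, kavika
Count: 5

5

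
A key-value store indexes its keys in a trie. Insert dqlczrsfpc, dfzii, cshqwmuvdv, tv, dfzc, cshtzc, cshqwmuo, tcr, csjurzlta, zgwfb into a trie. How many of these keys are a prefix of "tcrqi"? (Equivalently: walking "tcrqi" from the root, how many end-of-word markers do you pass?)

1

Traverse "tcrqi" character by character; count nodes along the way that are marked as word ends.
Prefixes of the query that are stored words: "tcr"
Count: 1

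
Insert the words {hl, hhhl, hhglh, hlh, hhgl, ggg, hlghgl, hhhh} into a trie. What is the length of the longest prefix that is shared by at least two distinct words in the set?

Equivalently: take the maximum, over all pairs, of their longest common prefix length.
e.g. "hhgl" and "hhglh" share the prefix "hhgl" of length 4; no pair shares a longer one.
Longest shared-prefix length: 4

4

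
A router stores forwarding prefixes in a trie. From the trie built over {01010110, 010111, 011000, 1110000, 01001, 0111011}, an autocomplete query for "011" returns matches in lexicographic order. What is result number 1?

Words with prefix "011", in lexicographic order: "011000", "0111011"
Position 1: 011000

011000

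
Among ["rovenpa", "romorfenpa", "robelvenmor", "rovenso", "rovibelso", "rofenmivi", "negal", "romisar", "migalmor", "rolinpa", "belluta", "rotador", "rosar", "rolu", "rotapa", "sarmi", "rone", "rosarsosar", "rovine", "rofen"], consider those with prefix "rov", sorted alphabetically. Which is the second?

rovenso

Filter for "rov…" and sort: "rovenpa", "rovenso", "rovibelso", "rovine"
Position 2: rovenso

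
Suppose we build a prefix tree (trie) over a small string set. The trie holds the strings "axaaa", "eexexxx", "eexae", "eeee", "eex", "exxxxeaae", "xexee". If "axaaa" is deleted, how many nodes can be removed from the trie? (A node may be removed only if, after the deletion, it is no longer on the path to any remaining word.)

5

After clearing the end-marker at "axaaa", prune upward until reaching a node still needed by another word.
No other word shares any prefix with "axaaa", so all 5 of its nodes go.
Nodes removed: 5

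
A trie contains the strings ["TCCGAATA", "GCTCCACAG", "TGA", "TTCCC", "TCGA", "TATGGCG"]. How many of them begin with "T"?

5

Traverse to the node for "T", then collect every word in that subtree.
Words under "T": TATGGCG, TCCGAATA, TCGA, TGA, TTCCC
Count: 5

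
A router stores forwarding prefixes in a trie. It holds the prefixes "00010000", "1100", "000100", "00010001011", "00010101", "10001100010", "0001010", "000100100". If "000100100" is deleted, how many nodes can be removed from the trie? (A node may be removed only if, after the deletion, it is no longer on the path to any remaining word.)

3

After clearing the end-marker at "000100100", prune upward until reaching a node still needed by another word.
The suffix "100" (3 nodes) is used only by "000100100"; the node for "000100" still has the child "0", so pruning stops there.
Nodes removed: 3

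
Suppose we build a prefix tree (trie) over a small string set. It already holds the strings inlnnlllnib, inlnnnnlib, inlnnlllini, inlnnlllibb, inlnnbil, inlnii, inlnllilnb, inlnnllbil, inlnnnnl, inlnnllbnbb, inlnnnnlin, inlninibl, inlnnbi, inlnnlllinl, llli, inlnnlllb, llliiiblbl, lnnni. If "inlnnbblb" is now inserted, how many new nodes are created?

3

The longest prefix of "inlnnbblb" already in the trie is "inlnnb" (length 6).
Each of the 3 remaining characters creates one node.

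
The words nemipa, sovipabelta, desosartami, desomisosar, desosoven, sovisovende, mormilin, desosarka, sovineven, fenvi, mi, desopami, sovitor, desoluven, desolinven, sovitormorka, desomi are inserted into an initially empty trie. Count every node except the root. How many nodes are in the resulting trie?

Insert word by word; a character creates a node only if that edge doesn't already exist:
  "nemipa" → 6 new (n, e, m, i, p, a)
  "sovipabelta" → 11 new (s, o, v, i, p, a, b, e, l, t, a)
  "desosartami" → 11 new (d, e, s, o, s, a, r, t, a, m, i)
  "desomisosar" → prefix "deso" already present; 7 new (m, i, s, o, s, a, r)
  "desosoven" → prefix "desos" already present; 4 new (o, v, e, n)
  "sovisovende" → prefix "sovi" already present; 7 new (s, o, v, e, n, d, e)
  "mormilin" → 8 new (m, o, r, m, i, l, i, n)
  "desosarka" → prefix "desosar" already present; 2 new (k, a)
  "sovineven" → prefix "sovi" already present; 5 new (n, e, v, e, n)
  "fenvi" → 5 new (f, e, n, v, i)
  "mi" → prefix "m" already present; 1 new (i)
  "desopami" → prefix "deso" already present; 4 new (p, a, m, i)
  "sovitor" → prefix "sovi" already present; 3 new (t, o, r)
  "desoluven" → prefix "deso" already present; 5 new (l, u, v, e, n)
  "desolinven" → prefix "desol" already present; 5 new (i, n, v, e, n)
  "sovitormorka" → prefix "sovitor" already present; 5 new (m, o, r, k, a)
  "desomi" → prefix "desomi" already present; 0 new (none)
Total nodes = 6 + 11 + 11 + 7 + 4 + 7 + 8 + 2 + 5 + 5 + 1 + 4 + 3 + 5 + 5 + 5 + 0 = 89

89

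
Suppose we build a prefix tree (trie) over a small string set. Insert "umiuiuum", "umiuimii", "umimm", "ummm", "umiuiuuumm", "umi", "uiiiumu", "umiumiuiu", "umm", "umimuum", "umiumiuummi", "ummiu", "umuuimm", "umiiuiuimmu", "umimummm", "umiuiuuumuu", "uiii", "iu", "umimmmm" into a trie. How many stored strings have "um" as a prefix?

Filter for entries beginning with "um":
Words under "um": umi, umiiuiuimmu, umimm, umimmmm, umimummm, umimuum, umiuimii, umiuiuum, umiuiuuumm, umiuiuuumuu, umiumiuiu, umiumiuummi, umm, ummiu, ummm, umuuimm
Count: 16

16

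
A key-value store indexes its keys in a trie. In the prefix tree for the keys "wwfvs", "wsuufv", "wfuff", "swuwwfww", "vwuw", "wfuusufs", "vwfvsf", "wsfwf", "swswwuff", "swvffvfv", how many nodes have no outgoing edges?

10

A leaf is a node with no children — equivalently, the end of a word that is not a proper prefix of any other stored word.
Those words: "swswwuff", "swuwwfww", "swvffvfv", "vwfvsf", "vwuw", "wfuff", "wfuusufs", "wsfwf", "wsuufv", "wwfvs"
Leaf count: 10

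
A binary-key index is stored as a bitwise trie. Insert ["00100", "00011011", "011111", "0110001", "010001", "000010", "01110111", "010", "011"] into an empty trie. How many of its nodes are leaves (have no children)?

7

Leaves are exactly the stored words that no other stored word extends.
Those words: "000010", "00011011", "00100", "010001", "0110001", "01110111", "011111"
Leaf count: 7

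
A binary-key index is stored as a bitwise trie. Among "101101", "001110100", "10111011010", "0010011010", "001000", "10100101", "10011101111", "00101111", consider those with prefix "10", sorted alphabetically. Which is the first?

10011101111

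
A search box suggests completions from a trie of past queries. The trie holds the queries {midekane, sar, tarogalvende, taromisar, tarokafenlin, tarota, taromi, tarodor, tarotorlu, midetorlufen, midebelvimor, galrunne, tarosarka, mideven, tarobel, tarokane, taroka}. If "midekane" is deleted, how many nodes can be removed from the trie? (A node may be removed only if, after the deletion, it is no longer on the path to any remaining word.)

A node on "midekane"'s path can go only if nothing else ends at it or branches off below it.
The suffix "kane" (4 nodes) is used only by "midekane"; the node for "mide" still has the child "t", so pruning stops there.
Nodes removed: 4

4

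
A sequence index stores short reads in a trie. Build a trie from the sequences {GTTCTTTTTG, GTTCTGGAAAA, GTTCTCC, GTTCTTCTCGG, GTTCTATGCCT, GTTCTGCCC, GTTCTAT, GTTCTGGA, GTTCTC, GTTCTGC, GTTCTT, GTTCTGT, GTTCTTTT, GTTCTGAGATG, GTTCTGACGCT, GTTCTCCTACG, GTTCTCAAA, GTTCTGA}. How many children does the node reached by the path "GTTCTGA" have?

Walk "GTTCTGA" from the root, arriving at one node.
Characters that immediately follow "GTTCTGA" among the stored strings: {C, G}.
That node has 2 child edges.

2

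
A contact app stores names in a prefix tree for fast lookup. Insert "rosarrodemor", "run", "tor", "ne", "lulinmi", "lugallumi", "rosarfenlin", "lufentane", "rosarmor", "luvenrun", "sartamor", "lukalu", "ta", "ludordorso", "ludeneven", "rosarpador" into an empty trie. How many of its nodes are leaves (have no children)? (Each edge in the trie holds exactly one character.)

Leaves are exactly the stored words that no other stored word extends.
Those words: "ludeneven", "ludordorso", "lufentane", "lugallumi", "lukalu", "lulinmi", "luvenrun", "ne", "rosarfenlin", "rosarmor", "rosarpador", "rosarrodemor", "run", "sartamor", "ta", "tor"
Leaf count: 16

16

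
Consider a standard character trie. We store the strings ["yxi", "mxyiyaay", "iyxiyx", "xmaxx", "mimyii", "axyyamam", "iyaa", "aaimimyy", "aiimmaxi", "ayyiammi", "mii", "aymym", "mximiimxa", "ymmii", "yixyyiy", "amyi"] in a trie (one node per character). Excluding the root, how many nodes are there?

82

For each word, the new-node count is its length minus the longest prefix already in the trie:
  "yxi" → 3 new (y, x, i)
  "mxyiyaay" → 8 new (m, x, y, i, y, a, a, y)
  "iyxiyx" → 6 new (i, y, x, i, y, x)
  "xmaxx" → 5 new (x, m, a, x, x)
  "mimyii" → prefix "m" already present; 5 new (i, m, y, i, i)
  "axyyamam" → 8 new (a, x, y, y, a, m, a, m)
  "iyaa" → prefix "iy" already present; 2 new (a, a)
  "aaimimyy" → prefix "a" already present; 7 new (a, i, m, i, m, y, y)
  "aiimmaxi" → prefix "a" already present; 7 new (i, i, m, m, a, x, i)
  "ayyiammi" → prefix "a" already present; 7 new (y, y, i, a, m, m, i)
  "mii" → prefix "mi" already present; 1 new (i)
  "aymym" → prefix "ay" already present; 3 new (m, y, m)
  "mximiimxa" → prefix "mx" already present; 7 new (i, m, i, i, m, x, a)
  "ymmii" → prefix "y" already present; 4 new (m, m, i, i)
  "yixyyiy" → prefix "y" already present; 6 new (i, x, y, y, i, y)
  "amyi" → prefix "a" already present; 3 new (m, y, i)
Total nodes = 3 + 8 + 6 + 5 + 5 + 8 + 2 + 7 + 7 + 7 + 1 + 3 + 7 + 4 + 6 + 3 = 82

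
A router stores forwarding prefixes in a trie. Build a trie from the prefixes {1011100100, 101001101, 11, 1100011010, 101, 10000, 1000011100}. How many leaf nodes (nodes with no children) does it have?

A leaf is a node with no children — equivalently, the end of a word that is not a proper prefix of any other stored word.
Those words: "1000011100", "101001101", "1011100100", "1100011010"
Leaf count: 4

4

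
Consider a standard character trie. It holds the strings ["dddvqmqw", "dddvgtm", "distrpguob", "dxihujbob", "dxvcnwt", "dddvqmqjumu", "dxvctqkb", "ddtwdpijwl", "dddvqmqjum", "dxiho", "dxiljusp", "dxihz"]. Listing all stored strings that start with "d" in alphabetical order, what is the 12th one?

dxvctqkb

DFS of the "d" subtree visits, in order: "dddvgtm", "dddvqmqjum", "dddvqmqjumu", "dddvqmqw", "ddtwdpijwl", "distrpguob", "dxiho", "dxihujbob", "dxihz", "dxiljusp", "dxvcnwt", "dxvctqkb"
The 12th is dxvctqkb.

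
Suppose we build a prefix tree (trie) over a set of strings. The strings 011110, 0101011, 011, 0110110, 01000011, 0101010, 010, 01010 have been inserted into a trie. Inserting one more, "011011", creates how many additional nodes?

0

Every character of "011011" already lies on an existing path (it is a prefix of some stored word).
No new nodes are needed: 0.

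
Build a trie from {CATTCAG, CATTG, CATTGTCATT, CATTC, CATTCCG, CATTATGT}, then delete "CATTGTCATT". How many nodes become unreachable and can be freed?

After clearing the end-marker at "CATTGTCATT", prune upward until reaching a node still needed by another word.
The suffix "TCATT" (5 nodes) is used only by "CATTGTCATT"; "CATTG" is itself a stored word, so pruning stops there.
Nodes removed: 5

5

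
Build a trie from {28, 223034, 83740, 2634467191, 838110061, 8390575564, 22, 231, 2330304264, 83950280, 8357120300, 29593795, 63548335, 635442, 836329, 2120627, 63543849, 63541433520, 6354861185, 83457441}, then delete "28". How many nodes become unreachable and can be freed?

1

After clearing the end-marker at "28", prune upward until reaching a node still needed by another word.
The suffix "8" (1 node) is used only by "28"; the node for "2" still has the child "2", so pruning stops there.
Nodes removed: 1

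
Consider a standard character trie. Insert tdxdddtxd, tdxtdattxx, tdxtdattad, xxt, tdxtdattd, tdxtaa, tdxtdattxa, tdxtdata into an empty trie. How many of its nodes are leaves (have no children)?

8

A leaf is a node with no children — equivalently, the end of a word that is not a proper prefix of any other stored word.
Those words: "tdxdddtxd", "tdxtaa", "tdxtdata", "tdxtdattad", "tdxtdattd", "tdxtdattxa", "tdxtdattxx", "xxt"
Leaf count: 8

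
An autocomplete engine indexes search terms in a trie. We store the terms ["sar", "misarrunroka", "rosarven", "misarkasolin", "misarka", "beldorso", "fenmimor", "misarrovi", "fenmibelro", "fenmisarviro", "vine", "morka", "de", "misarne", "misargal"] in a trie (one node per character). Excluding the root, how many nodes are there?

76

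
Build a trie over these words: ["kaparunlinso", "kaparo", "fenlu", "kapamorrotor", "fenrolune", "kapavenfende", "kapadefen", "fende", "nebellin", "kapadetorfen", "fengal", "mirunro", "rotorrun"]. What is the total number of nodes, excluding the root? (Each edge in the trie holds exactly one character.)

Count nodes per top-level branch (shared prefixes stored once):
  'f'-branch (fende, fengal, fenlu, fenrolune): 16 nodes
  'k'-branch (kapadefen, kapadetorfen, kapamorrotor, kaparo, kaparunlinso, kapavenfende): 40 nodes
  'm'-branch (mirunro): 7 nodes
  'n'-branch (nebellin): 8 nodes
  'r'-branch (rotorrun): 8 nodes
Sum: 79

79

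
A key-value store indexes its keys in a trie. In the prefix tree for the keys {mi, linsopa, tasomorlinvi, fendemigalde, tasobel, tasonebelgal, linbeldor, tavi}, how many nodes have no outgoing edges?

8

Leaves are exactly the stored words that no other stored word extends.
Those words: "fendemigalde", "linbeldor", "linsopa", "mi", "tasobel", "tasomorlinvi", "tasonebelgal", "tavi"
Leaf count: 8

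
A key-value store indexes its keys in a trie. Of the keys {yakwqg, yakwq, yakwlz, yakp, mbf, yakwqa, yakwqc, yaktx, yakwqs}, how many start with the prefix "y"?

8

Traverse to the node for "y", then collect every word in that subtree.
Words under "y": yakp, yaktx, yakwlz, yakwq, yakwqa, yakwqc, yakwqg, yakwqs
Count: 8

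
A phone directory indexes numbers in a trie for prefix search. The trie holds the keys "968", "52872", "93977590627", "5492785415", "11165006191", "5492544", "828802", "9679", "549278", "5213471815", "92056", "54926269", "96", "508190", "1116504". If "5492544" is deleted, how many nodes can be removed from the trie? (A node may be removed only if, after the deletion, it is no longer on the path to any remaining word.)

3

Walk "5492544" from the leaf back toward the root, removing each node that no remaining word uses.
The suffix "544" (3 nodes) is used only by "5492544"; the node for "5492" still has the child "7", so pruning stops there.
Nodes removed: 3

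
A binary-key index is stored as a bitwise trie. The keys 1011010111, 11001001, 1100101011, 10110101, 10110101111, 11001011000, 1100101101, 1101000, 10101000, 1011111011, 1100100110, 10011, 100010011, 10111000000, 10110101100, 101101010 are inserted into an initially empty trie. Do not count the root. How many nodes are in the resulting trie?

Trace insertions, counting only characters that open a new branch:
  "1011010111" → 10 new (1, 0, 1, 1, 0, 1, 0, 1, 1, 1)
  "11001001" → prefix "1" already present; 7 new (1, 0, 0, 1, 0, 0, 1)
  "1100101011" → prefix "110010" already present; 4 new (1, 0, 1, 1)
  "10110101" → prefix "10110101" already present; 0 new (none)
  "10110101111" → prefix "1011010111" already present; 1 new (1)
  "11001011000" → prefix "1100101" already present; 4 new (1, 0, 0, 0)
  "1100101101" → prefix "110010110" already present; 1 new (1)
  "1101000" → prefix "110" already present; 4 new (1, 0, 0, 0)
  "10101000" → prefix "101" already present; 5 new (0, 1, 0, 0, 0)
  "1011111011" → prefix "1011" already present; 6 new (1, 1, 1, 0, 1, 1)
  "1100100110" → prefix "11001001" already present; 2 new (1, 0)
  "10011" → prefix "10" already present; 3 new (0, 1, 1)
  "100010011" → prefix "100" already present; 6 new (0, 1, 0, 0, 1, 1)
  "10111000000" → prefix "10111" already present; 6 new (0, 0, 0, 0, 0, 0)
  "10110101100" → prefix "101101011" already present; 2 new (0, 0)
  "101101010" → prefix "10110101" already present; 1 new (0)
Total nodes = 10 + 7 + 4 + 0 + 1 + 4 + 1 + 4 + 5 + 6 + 2 + 3 + 6 + 6 + 2 + 1 = 62

62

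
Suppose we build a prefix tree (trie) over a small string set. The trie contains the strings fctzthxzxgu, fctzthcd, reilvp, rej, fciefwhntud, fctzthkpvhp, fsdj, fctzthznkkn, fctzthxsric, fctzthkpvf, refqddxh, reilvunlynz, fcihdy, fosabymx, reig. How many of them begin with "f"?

10

Walk to "f"; the words in its subtree are exactly those with that prefix.
Words under "f": fciefwhntud, fcihdy, fctzthcd, fctzthkpvf, fctzthkpvhp, fctzthxsric, fctzthxzxgu, fctzthznkkn, fosabymx, fsdj
Count: 10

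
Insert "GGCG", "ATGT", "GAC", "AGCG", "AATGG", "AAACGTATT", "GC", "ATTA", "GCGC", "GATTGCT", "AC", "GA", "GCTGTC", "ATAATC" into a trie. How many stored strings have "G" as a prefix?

7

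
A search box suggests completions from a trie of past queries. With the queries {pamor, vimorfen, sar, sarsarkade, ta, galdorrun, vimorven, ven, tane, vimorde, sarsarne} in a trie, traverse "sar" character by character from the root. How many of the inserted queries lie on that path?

1

Walk "sar" from the root; an end-of-word marker is hit whenever a stored word is a prefix of "sar".
Prefixes of the query that are stored words: "sar"
Count: 1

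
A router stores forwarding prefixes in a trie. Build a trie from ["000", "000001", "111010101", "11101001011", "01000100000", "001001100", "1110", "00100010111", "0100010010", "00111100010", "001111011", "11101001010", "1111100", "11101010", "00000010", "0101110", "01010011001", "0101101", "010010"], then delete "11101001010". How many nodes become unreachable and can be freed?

After clearing the end-marker at "11101001010", prune upward until reaching a node still needed by another word.
The suffix "0" (1 node) is used only by "11101001010"; the node for "1110100101" still has the child "1", so pruning stops there.
Nodes removed: 1

1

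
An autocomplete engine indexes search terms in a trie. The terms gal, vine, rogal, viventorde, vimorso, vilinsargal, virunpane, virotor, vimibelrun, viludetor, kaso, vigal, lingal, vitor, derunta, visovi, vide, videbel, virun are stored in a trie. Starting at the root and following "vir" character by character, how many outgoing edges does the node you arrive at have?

2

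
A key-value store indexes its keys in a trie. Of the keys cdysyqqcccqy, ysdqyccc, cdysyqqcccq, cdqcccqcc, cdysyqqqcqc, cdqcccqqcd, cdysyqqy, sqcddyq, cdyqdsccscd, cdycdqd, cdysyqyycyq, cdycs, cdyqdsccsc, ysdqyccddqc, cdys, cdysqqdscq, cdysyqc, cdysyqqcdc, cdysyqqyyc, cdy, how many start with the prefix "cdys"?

10

Traverse to the node for "cdys", then collect every word in that subtree.
Words under "cdys": cdys, cdysqqdscq, cdysyqc, cdysyqqcccq, cdysyqqcccqy, cdysyqqcdc, cdysyqqqcqc, cdysyqqy, cdysyqqyyc, cdysyqyycyq
Count: 10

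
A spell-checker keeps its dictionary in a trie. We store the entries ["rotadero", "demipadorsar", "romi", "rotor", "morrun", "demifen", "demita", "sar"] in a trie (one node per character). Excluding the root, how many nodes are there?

Insert word by word; a character creates a node only if that edge doesn't already exist:
  "rotadero" → 8 new (r, o, t, a, d, e, r, o)
  "demipadorsar" → 12 new (d, e, m, i, p, a, d, o, r, s, a, r)
  "romi" → prefix "ro" already present; 2 new (m, i)
  "rotor" → prefix "rot" already present; 2 new (o, r)
  "morrun" → 6 new (m, o, r, r, u, n)
  "demifen" → prefix "demi" already present; 3 new (f, e, n)
  "demita" → prefix "demi" already present; 2 new (t, a)
  "sar" → 3 new (s, a, r)
Total nodes = 8 + 12 + 2 + 2 + 6 + 3 + 2 + 3 = 38

38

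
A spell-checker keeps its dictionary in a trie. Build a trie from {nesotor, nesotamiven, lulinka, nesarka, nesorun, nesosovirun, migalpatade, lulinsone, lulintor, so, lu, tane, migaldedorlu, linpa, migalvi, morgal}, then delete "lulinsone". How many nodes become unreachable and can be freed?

4

After clearing the end-marker at "lulinsone", prune upward until reaching a node still needed by another word.
The suffix "sone" (4 nodes) is used only by "lulinsone"; the node for "lulin" still has the child "k", so pruning stops there.
Nodes removed: 4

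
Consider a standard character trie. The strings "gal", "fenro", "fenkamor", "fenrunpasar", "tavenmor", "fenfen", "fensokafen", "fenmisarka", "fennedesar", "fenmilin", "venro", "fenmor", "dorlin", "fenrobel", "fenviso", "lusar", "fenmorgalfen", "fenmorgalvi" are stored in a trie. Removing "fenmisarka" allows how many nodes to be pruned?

5

A node on "fenmisarka"'s path can go only if nothing else ends at it or branches off below it.
The suffix "sarka" (5 nodes) is used only by "fenmisarka"; the node for "fenmi" still has the child "l", so pruning stops there.
Nodes removed: 5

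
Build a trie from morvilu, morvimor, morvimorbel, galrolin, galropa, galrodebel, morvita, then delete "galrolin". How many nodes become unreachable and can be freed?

Walk "galrolin" from the leaf back toward the root, removing each node that no remaining word uses.
The suffix "lin" (3 nodes) is used only by "galrolin"; the node for "galro" still has the child "p", so pruning stops there.
Nodes removed: 3

3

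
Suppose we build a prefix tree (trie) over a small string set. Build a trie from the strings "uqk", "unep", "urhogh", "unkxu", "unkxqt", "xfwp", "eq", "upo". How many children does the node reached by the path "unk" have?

1

Walk "unk" from the root, arriving at one node.
Characters that immediately follow "unk" among the stored strings: {x}.
That node has 1 child edge.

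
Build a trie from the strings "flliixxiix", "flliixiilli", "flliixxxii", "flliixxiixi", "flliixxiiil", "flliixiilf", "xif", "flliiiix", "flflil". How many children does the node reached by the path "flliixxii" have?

Follow the path "flliixxii" to its node, then look at its outgoing edges.
Characters that immediately follow "flliixxii" among the stored strings: {i, x}.
That node has 2 child edges.

2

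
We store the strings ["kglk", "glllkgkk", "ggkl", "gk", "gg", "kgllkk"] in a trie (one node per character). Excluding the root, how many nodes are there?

Trace insertions, counting only characters that open a new branch:
  "kglk" → 4 new (k, g, l, k)
  "glllkgkk" → 8 new (g, l, l, l, k, g, k, k)
  "ggkl" → prefix "g" already present; 3 new (g, k, l)
  "gk" → prefix "g" already present; 1 new (k)
  "gg" → prefix "gg" already present; 0 new (none)
  "kgllkk" → prefix "kgl" already present; 3 new (l, k, k)
Total nodes = 4 + 8 + 3 + 1 + 0 + 3 = 19

19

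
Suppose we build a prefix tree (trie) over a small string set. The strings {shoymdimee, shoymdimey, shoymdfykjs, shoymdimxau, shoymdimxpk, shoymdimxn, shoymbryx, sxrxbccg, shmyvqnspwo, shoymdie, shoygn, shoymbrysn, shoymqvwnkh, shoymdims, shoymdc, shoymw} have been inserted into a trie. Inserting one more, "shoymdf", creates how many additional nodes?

0

Every character of "shoymdf" already lies on an existing path (it is a prefix of some stored word).
No new nodes are needed: 0.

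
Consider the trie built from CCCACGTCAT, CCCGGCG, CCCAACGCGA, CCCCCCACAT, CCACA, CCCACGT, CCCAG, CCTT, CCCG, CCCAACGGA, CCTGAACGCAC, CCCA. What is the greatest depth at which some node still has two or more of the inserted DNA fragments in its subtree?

The deepest shared node is where two words last agree before diverging.
"CCCAACGCGA" and "CCCAACGGA" agree on "CCCAACG" (7 characters) before diverging; nothing deeper is shared.
Longest shared-prefix length: 7

7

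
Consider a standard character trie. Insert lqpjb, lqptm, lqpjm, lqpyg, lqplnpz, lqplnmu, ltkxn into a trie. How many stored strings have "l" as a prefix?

Filter for entries beginning with "l":
Matches: "lqpjb", "lqpjm", "lqplnmu", "lqplnpz", "lqptm", "lqpyg", "ltkxn"
Count: 7

7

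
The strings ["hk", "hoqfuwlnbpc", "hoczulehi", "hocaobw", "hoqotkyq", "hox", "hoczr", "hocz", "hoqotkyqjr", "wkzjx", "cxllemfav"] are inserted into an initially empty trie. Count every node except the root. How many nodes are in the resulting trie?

Insert word by word; a character creates a node only if that edge doesn't already exist:
  "hk" → 2 new (h, k)
  "hoqfuwlnbpc" → prefix "h" already present; 10 new (o, q, f, u, w, l, n, b, p, c)
  "hoczulehi" → prefix "ho" already present; 7 new (c, z, u, l, e, h, i)
  "hocaobw" → prefix "hoc" already present; 4 new (a, o, b, w)
  "hoqotkyq" → prefix "hoq" already present; 5 new (o, t, k, y, q)
  "hox" → prefix "ho" already present; 1 new (x)
  "hoczr" → prefix "hocz" already present; 1 new (r)
  "hocz" → prefix "hocz" already present; 0 new (none)
  "hoqotkyqjr" → prefix "hoqotkyq" already present; 2 new (j, r)
  "wkzjx" → 5 new (w, k, z, j, x)
  "cxllemfav" → 9 new (c, x, l, l, e, m, f, a, v)
Total nodes = 2 + 10 + 7 + 4 + 5 + 1 + 1 + 0 + 2 + 5 + 9 = 46

46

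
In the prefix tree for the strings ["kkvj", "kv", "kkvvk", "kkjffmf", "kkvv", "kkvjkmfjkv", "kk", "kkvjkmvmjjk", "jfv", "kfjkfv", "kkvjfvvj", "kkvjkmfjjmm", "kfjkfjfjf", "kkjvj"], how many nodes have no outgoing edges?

Leaves are exactly the stored words that no other stored word extends.
Those words: "jfv", "kfjkfjfjf", "kfjkfv", "kkjffmf", "kkjvj", "kkvjfvvj", "kkvjkmfjjmm", "kkvjkmfjkv", "kkvjkmvmjjk", "kkvvk", "kv"
Leaf count: 11

11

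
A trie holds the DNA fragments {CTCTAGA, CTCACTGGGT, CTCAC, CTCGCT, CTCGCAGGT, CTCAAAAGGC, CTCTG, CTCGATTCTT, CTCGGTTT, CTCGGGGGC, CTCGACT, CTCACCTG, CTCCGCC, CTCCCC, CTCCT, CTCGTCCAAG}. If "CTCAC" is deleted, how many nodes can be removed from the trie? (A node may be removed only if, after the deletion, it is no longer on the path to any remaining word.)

0

After clearing the end-marker at "CTCAC", prune upward until reaching a node still needed by another word.
Every node on "CTCAC" is still needed (e.g. by "CTCACTGGGT"), so nothing is freed.
Nodes removed: 0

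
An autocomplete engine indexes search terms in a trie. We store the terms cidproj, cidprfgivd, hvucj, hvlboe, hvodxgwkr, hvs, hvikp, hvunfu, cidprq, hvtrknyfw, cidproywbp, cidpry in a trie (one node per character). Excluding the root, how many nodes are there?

For each word, the new-node count is its length minus the longest prefix already in the trie:
  "cidproj" → 7 new (c, i, d, p, r, o, j)
  "cidprfgivd" → prefix "cidpr" already present; 5 new (f, g, i, v, d)
  "hvucj" → 5 new (h, v, u, c, j)
  "hvlboe" → prefix "hv" already present; 4 new (l, b, o, e)
  "hvodxgwkr" → prefix "hv" already present; 7 new (o, d, x, g, w, k, r)
  "hvs" → prefix "hv" already present; 1 new (s)
  "hvikp" → prefix "hv" already present; 3 new (i, k, p)
  "hvunfu" → prefix "hvu" already present; 3 new (n, f, u)
  "cidprq" → prefix "cidpr" already present; 1 new (q)
  "hvtrknyfw" → prefix "hv" already present; 7 new (t, r, k, n, y, f, w)
  "cidproywbp" → prefix "cidpro" already present; 4 new (y, w, b, p)
  "cidpry" → prefix "cidpr" already present; 1 new (y)
Total nodes = 7 + 5 + 5 + 4 + 7 + 1 + 3 + 3 + 1 + 7 + 4 + 1 = 48

48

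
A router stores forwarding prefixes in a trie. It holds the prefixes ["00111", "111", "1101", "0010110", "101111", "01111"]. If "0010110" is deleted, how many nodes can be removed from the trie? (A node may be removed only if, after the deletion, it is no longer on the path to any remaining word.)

4

After clearing the end-marker at "0010110", prune upward until reaching a node still needed by another word.
The suffix "0110" (4 nodes) is used only by "0010110"; the node for "001" still has the child "1", so pruning stops there.
Nodes removed: 4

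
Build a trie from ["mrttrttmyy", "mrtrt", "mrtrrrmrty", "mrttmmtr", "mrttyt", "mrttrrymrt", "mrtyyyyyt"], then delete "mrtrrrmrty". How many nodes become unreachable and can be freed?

6

Walk "mrtrrrmrty" from the leaf back toward the root, removing each node that no remaining word uses.
The suffix "rrmrty" (6 nodes) is used only by "mrtrrrmrty"; the node for "mrtr" still has the child "t", so pruning stops there.
Nodes removed: 6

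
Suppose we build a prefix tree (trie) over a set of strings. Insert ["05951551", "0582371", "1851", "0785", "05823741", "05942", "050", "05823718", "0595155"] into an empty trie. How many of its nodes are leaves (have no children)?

7

A leaf is a node with no children — equivalently, the end of a word that is not a proper prefix of any other stored word.
Those words: "050", "05823718", "05823741", "05942", "05951551", "0785", "1851"
Leaf count: 7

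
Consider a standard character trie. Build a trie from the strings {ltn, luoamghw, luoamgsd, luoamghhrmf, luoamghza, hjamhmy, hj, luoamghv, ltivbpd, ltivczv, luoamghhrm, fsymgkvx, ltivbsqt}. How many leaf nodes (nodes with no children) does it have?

11

Leaves are exactly the stored words that no other stored word extends.
Those words: "fsymgkvx", "hjamhmy", "ltivbpd", "ltivbsqt", "ltivczv", "ltn", "luoamghhrmf", "luoamghv", "luoamghw", "luoamghza", "luoamgsd"
Leaf count: 11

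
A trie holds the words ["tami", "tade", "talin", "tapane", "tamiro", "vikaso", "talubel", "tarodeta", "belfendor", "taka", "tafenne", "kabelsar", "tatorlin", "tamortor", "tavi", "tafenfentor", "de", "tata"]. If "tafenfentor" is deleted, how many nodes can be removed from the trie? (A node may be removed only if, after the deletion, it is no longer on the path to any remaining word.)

A node on "tafenfentor"'s path can go only if nothing else ends at it or branches off below it.
The suffix "fentor" (6 nodes) is used only by "tafenfentor"; the node for "tafen" still has the child "n", so pruning stops there.
Nodes removed: 6

6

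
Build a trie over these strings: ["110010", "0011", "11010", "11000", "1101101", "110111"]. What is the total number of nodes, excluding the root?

Count nodes per top-level branch (shared prefixes stored once):
  '0'-branch (0011): 4 nodes
  '1'-branch (11000, 110010, 11010, 1101101, 110111): 13 nodes
Sum: 17

17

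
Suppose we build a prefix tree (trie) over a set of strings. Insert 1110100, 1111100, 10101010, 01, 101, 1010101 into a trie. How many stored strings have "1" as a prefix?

Traverse to the node for "1", then collect every word in that subtree.
Matches: "101", "1010101", "10101010", "1110100", "1111100"
Count: 5

5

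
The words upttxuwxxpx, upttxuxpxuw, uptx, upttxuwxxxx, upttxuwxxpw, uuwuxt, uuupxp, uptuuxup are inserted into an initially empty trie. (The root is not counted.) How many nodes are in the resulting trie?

34

Insert word by word; a character creates a node only if that edge doesn't already exist:
  "upttxuwxxpx" → 11 new (u, p, t, t, x, u, w, x, x, p, x)
  "upttxuxpxuw" → prefix "upttxu" already present; 5 new (x, p, x, u, w)
  "uptx" → prefix "upt" already present; 1 new (x)
  "upttxuwxxxx" → prefix "upttxuwxx" already present; 2 new (x, x)
  "upttxuwxxpw" → prefix "upttxuwxxp" already present; 1 new (w)
  "uuwuxt" → prefix "u" already present; 5 new (u, w, u, x, t)
  "uuupxp" → prefix "uu" already present; 4 new (u, p, x, p)
  "uptuuxup" → prefix "upt" already present; 5 new (u, u, x, u, p)
Total nodes = 11 + 5 + 1 + 2 + 1 + 5 + 4 + 5 = 34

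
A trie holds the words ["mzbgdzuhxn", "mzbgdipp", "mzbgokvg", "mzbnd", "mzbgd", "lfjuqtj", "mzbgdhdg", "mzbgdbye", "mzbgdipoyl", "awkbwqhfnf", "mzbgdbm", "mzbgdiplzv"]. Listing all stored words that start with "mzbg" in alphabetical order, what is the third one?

DFS of the "mzbg" subtree visits, in order: "mzbgd", "mzbgdbm", "mzbgdbye", "mzbgdhdg", "mzbgdiplzv", "mzbgdipoyl", "mzbgdipp", "mzbgdzuhxn", "mzbgokvg"
Position 3: mzbgdbye

mzbgdbye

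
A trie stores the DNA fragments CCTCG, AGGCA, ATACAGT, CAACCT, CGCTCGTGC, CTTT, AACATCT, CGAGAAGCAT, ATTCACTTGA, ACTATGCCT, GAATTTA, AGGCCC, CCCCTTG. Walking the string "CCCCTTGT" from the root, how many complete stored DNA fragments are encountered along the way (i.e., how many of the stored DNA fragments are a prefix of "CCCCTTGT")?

Traverse "CCCCTTGT" character by character; count nodes along the way that are marked as word ends.
Prefixes of the query that are stored words: "CCCCTTG"
Count: 1

1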